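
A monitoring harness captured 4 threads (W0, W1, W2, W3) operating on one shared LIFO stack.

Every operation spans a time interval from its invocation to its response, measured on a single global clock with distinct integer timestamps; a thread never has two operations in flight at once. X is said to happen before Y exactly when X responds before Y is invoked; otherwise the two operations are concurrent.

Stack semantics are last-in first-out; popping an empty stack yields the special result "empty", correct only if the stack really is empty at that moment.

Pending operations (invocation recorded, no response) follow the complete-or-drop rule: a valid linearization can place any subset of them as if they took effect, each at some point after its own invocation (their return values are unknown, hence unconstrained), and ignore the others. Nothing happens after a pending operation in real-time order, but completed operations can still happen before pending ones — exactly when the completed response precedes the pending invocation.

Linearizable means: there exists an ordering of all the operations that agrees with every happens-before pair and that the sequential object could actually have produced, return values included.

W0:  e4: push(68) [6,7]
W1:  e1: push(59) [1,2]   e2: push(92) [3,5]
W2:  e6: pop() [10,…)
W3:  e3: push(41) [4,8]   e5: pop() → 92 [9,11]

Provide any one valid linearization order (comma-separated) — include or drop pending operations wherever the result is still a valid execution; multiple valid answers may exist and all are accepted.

1. e1 push(59), leaving stack <59>
2. e3 push(41), leaving stack <59,41>
3. e2 push(92), leaving stack <59,41,92>
4. e4 push(68), leaving stack <59,41,92,68>
5. e6 pop() (pending, included), leaving stack <59,41,92>
6. e5 pop() → 92, leaving stack <59,41>

e1, e3, e2, e4, e6, e5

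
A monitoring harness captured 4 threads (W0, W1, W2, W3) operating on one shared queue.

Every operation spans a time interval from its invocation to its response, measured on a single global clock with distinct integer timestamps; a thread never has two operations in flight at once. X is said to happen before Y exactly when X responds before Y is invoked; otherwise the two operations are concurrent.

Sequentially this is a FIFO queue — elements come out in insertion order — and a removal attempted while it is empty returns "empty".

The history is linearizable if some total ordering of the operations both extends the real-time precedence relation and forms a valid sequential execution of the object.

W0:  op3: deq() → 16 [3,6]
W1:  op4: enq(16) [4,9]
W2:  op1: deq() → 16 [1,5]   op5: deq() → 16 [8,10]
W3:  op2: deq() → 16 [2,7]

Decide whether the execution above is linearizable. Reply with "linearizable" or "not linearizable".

not linearizable

through event 5 a valid linearization exists; event 6 (op3 responding at time 6) ends that
checked exhaustively: 2 real-time-consistent orders of 2 completed operations, zero legal queue replays
include/drop combinations of the 2 pending operations (op2, op4) were all tried; none helps
one such order, op1, op3 (pending dropped), breaks at step 1 where op1 deq() → 16 is illegal
one such order, op3, op1 (pending dropped), breaks at step 1 where op3 deq() → 16 is illegal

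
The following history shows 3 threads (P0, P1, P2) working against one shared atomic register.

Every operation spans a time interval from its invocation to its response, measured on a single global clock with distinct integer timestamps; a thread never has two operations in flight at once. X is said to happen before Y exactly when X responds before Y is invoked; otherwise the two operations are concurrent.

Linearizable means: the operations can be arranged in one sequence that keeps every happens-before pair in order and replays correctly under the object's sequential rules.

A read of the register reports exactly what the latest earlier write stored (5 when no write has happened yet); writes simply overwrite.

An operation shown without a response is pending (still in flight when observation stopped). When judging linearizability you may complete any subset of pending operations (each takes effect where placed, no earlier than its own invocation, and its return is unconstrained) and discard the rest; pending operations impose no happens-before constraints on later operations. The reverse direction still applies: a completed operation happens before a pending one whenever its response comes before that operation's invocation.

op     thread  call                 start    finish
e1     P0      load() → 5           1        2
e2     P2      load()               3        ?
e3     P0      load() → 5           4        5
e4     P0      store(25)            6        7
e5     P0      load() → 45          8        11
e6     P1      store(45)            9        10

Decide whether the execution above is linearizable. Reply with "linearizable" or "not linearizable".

a witness: e1, e2, e3, e4, e6, e5
after step 1 (e1 load() → 5): value 5
after step 2 (e2 load() (pending, included)): value 5
after step 3 (e3 load() → 5): value 5
after step 4 (e4 store(25)): value 25
after step 5 (e6 store(45)): value 45
after step 6 (e5 load() → 45): value 45

linearizable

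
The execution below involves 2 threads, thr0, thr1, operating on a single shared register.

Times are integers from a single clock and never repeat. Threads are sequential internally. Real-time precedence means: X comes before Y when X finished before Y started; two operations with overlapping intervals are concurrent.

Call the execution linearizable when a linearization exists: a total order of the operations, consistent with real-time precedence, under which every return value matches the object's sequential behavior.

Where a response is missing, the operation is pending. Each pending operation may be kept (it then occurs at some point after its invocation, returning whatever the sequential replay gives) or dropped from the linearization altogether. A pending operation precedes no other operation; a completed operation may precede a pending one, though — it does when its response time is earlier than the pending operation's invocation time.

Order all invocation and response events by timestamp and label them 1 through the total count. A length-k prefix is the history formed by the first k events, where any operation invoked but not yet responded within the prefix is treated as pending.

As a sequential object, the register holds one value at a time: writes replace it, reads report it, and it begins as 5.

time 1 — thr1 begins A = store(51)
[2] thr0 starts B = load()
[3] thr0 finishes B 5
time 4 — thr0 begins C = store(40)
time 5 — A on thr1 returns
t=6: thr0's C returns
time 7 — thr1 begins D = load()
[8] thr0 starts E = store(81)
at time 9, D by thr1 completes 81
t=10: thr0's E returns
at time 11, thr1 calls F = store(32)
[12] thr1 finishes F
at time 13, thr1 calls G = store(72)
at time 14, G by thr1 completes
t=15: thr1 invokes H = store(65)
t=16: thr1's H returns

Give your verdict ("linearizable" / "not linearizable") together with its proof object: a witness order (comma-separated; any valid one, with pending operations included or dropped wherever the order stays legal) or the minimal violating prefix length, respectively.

linearizable — witness: B, A, C, E, D, F, G, H

step 1: B load() → 5 — value 5
step 2: A store(51) — value 51
step 3: C store(40) — value 40
step 4: E store(81) — value 81
step 5: D load() → 81 — value 81
step 6: F store(32) — value 32
step 7: G store(72) — value 72
step 8: H store(65) — value 65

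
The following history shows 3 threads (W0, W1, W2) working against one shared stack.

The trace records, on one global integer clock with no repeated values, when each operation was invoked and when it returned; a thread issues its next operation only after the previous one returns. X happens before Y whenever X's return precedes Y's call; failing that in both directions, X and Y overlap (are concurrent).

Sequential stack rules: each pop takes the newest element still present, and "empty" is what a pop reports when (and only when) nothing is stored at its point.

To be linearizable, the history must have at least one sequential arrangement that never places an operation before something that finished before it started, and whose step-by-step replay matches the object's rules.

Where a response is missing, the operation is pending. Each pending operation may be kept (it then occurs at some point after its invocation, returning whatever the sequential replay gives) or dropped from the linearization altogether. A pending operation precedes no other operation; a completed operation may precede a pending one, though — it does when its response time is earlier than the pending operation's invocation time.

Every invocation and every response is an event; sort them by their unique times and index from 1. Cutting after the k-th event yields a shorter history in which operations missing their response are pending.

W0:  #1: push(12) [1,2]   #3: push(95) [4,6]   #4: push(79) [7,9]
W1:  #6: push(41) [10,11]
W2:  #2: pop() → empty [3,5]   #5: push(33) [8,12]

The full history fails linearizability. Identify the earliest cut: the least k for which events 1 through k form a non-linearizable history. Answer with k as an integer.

events 1..4 are still linearizable — one witness is #1:
after step 1 (#1 push(12)): stack <12>
with event 5 included (#2 responding at time 5), all real-time-consistent orders fail
no completion choice of the 1 pending operation (#3) rescues it — every subset was tried
take #1, #2 (pending dropped): step 2 already fails, because #2 pop() → empty cannot occur there

5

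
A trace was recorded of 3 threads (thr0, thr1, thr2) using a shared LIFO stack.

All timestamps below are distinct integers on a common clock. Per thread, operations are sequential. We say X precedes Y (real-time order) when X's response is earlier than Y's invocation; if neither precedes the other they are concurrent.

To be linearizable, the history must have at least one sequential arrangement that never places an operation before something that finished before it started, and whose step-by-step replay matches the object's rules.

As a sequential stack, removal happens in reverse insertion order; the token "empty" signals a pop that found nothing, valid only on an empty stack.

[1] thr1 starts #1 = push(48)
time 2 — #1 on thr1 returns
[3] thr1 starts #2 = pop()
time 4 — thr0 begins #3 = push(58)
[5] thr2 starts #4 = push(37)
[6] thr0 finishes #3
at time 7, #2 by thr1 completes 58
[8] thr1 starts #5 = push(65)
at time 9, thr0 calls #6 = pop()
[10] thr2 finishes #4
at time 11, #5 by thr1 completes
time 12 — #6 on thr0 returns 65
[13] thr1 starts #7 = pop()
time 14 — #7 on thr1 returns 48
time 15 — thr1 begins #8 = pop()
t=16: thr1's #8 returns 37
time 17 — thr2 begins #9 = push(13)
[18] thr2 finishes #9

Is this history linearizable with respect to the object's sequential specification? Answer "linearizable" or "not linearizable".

prefix check: 1..13 passes, 1..14 fails once #7's time-14 response joins
all 20 real-time-respecting orders fail — 7 completed LIFO stack operations, no legal replay
e.g. #1, #2, #3, #4, #5, #6, #7: illegal at step 2, since #2 pop() → 58 cannot apply there
e.g. #1, #2, #3, #4, #6, #5, #7: illegal at step 2, since #2 pop() → 58 cannot apply there

not linearizable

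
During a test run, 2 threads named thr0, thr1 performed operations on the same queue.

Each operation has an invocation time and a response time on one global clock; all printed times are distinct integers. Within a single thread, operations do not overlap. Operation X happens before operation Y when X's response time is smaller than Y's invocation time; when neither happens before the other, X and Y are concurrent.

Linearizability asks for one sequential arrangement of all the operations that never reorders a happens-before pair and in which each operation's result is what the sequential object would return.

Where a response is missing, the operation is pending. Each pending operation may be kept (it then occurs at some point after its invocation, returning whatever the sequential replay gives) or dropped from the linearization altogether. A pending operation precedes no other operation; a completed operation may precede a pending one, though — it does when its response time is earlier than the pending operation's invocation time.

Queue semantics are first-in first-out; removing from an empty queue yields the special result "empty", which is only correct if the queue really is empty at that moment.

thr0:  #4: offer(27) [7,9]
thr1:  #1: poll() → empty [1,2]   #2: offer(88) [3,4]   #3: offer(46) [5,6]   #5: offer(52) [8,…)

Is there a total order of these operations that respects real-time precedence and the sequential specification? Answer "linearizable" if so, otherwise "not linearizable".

witness order: #1, #2, #3, #4
1. #1 poll() → empty, leaving queue <>
2. #2 offer(88), leaving queue <88>
3. #3 offer(46), leaving queue <88,46>
4. #4 offer(27), leaving queue <88,46,27>

linearizable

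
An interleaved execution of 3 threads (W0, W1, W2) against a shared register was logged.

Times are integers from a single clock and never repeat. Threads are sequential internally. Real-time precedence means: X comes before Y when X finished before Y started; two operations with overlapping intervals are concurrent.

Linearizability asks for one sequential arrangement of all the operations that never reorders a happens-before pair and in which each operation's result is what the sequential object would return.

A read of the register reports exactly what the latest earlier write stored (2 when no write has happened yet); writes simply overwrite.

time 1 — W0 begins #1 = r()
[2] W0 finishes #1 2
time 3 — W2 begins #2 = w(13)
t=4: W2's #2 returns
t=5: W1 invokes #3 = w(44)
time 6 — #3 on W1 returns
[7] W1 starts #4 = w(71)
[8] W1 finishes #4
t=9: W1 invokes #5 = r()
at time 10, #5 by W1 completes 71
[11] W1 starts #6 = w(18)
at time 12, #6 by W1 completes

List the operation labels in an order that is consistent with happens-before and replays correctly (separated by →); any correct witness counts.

#1 → #2 → #3 → #4 → #5 → #6

1. #1 r() → 2, leaving value 2
2. #2 w(13), leaving value 13
3. #3 w(44), leaving value 44
4. #4 w(71), leaving value 71
5. #5 r() → 71, leaving value 71
6. #6 w(18), leaving value 18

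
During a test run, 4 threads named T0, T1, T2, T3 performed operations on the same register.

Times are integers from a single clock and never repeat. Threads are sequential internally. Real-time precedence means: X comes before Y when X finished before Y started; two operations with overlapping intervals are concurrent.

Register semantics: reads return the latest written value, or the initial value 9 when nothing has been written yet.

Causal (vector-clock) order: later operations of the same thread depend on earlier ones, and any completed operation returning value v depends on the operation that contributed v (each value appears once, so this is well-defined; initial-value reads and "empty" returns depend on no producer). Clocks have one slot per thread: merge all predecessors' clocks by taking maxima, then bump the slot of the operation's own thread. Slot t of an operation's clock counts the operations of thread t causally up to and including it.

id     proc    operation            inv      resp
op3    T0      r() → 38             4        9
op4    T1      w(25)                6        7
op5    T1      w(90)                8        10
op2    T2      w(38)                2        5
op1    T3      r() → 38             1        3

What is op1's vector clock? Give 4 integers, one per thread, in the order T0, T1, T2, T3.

(0, 0, 1, 1)

invoked at 2, op2 has no predecessors; its own T2 bump gives (0, 0, 1, 0)
invoked at 6, op4 has no predecessors; its own T1 bump gives (0, 1, 0, 0)
invoked at 1, op1 merges VC(op2)=(0, 0, 1, 0) and bumps T3's slot → (0, 0, 1, 1)
invoked at 8, op5 merges VC(op4)=(0, 1, 0, 0) and bumps T1's slot → (0, 2, 0, 0)
invoked at 4, op3 merges VC(op2)=(0, 0, 1, 0) and bumps T0's slot → (1, 0, 1, 0)
target: VC(op1) = (0, 0, 1, 1)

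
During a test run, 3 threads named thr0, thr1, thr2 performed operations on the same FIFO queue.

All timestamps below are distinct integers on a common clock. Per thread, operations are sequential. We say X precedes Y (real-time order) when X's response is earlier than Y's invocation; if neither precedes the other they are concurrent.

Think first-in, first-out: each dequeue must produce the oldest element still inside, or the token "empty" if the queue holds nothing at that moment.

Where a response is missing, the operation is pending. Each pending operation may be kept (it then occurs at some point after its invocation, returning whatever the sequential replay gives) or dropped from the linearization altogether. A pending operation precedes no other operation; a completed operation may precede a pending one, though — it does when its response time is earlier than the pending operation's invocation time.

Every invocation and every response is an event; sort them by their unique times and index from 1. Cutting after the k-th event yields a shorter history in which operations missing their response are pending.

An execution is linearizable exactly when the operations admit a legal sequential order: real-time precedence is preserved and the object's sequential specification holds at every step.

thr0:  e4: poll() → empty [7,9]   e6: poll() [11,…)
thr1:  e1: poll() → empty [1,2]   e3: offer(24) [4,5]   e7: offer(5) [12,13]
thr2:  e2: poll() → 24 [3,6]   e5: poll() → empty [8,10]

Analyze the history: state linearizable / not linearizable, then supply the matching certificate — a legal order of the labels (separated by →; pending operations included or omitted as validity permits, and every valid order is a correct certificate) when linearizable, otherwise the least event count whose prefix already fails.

step 1: e1 poll() → empty — queue <>
step 2: e3 offer(24) — queue <24>
step 3: e2 poll() → 24 — queue <>
step 4: e4 poll() → empty — queue <>
step 5: e5 poll() → empty — queue <>
step 6: e6 poll() (pending, included) — queue <>
step 7: e7 offer(5) — queue <5>

linearizable — witness: e1 → e3 → e2 → e4 → e5 → e6 → e7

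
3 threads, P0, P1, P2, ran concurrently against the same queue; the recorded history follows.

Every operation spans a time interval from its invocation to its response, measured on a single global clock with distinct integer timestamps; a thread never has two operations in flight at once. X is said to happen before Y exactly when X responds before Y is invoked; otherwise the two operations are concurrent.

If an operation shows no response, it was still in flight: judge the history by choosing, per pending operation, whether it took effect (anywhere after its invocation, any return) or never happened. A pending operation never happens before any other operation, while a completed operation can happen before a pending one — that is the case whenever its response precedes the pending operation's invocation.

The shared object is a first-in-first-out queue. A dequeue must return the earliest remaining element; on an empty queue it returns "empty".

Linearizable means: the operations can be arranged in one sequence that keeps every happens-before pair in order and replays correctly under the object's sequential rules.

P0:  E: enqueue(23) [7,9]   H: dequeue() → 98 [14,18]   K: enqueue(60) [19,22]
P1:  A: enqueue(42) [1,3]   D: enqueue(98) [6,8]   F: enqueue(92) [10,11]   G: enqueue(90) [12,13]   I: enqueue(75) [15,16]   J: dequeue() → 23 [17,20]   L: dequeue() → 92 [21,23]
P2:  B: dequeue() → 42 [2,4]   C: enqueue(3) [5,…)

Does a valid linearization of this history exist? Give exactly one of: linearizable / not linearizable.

linearizable

one valid linearization: A, B, D, E, F, C, G, H, I, J, K, L
step 1: A enqueue(42) — queue <42>
step 2: B dequeue() → 42 — queue <>
step 3: D enqueue(98) — queue <98>
step 4: E enqueue(23) — queue <98,23>
step 5: F enqueue(92) — queue <98,23,92>
step 6: C enqueue(3) (pending, included) — queue <98,23,92,3>
step 7: G enqueue(90) — queue <98,23,92,3,90>
step 8: H dequeue() → 98 — queue <23,92,3,90>
step 9: I enqueue(75) — queue <23,92,3,90,75>
step 10: J dequeue() → 23 — queue <92,3,90,75>
step 11: K enqueue(60) — queue <92,3,90,75,60>
step 12: L dequeue() → 92 — queue <3,90,75,60>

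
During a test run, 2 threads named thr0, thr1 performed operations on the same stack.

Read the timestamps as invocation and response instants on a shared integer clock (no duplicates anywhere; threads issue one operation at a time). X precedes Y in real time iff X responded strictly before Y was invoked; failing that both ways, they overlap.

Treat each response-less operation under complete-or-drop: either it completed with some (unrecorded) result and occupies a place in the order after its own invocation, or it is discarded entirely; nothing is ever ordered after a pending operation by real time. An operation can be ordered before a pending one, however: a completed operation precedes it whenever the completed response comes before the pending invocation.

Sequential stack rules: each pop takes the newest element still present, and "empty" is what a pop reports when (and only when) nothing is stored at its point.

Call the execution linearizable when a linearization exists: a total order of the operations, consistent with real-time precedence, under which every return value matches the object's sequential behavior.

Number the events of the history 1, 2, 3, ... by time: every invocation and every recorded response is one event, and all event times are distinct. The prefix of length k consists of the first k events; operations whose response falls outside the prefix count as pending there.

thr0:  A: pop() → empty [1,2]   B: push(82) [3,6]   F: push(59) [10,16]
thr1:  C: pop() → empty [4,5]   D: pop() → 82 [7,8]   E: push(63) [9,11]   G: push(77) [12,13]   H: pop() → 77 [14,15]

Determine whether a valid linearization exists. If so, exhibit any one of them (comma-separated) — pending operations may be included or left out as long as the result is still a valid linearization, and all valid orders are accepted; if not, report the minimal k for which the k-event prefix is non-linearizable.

linearizable — witness: A, C, B, D, E, F, G, H

1. A pop() → empty, leaving stack <>
2. C pop() → empty, leaving stack <>
3. B push(82), leaving stack <82>
4. D pop() → 82, leaving stack <>
5. E push(63), leaving stack <63>
6. F push(59), leaving stack <63,59>
7. G push(77), leaving stack <63,59,77>
8. H pop() → 77, leaving stack <63,59>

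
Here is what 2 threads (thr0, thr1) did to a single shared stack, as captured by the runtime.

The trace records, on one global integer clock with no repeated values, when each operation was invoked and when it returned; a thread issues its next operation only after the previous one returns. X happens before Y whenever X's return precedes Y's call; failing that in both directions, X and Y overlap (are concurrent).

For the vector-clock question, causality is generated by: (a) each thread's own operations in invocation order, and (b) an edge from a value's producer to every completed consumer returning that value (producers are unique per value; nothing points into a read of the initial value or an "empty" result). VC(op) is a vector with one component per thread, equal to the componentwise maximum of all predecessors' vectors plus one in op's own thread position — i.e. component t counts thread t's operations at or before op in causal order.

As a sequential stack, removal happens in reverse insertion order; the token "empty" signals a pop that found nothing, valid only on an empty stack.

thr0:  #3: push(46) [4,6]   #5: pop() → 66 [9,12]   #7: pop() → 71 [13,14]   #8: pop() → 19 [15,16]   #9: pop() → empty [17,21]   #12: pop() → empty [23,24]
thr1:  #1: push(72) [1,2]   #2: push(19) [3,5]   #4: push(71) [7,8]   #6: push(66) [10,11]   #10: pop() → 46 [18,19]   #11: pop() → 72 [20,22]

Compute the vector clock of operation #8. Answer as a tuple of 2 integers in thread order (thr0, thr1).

(4, 4)

root op #1, invoked 1: fresh clock plus thr1's own tick → (0, 1)
root op #3, invoked 4: fresh clock plus thr0's own tick → (1, 0)
#2, invoked 3, takes VC(#1)=(0, 1) under max, adds 1 for thr1 → (0, 2)
#4, invoked 7, takes VC(#2)=(0, 2) under max, adds 1 for thr1 → (0, 3)
#6, invoked 10, takes VC(#4)=(0, 3) under max, adds 1 for thr1 → (0, 4)
#10, invoked 18, takes VC(#3)=(1, 0), VC(#6)=(0, 4) under max, adds 1 for thr1 → (1, 5)
#5, invoked 9, takes VC(#3)=(1, 0), VC(#6)=(0, 4) under max, adds 1 for thr0 → (2, 4)
#11, invoked 20, takes VC(#1)=(0, 1), VC(#10)=(1, 5) under max, adds 1 for thr1 → (1, 6)
#7, invoked 13, takes VC(#4)=(0, 3), VC(#5)=(2, 4) under max, adds 1 for thr0 → (3, 4)
#8, invoked 15, takes VC(#2)=(0, 2), VC(#7)=(3, 4) under max, adds 1 for thr0 → (4, 4)
#9, invoked 17, takes VC(#8)=(4, 4) under max, adds 1 for thr0 → (5, 4)
#12, invoked 23, takes VC(#9)=(5, 4) under max, adds 1 for thr0 → (6, 4)
target: VC(#8) = (4, 4)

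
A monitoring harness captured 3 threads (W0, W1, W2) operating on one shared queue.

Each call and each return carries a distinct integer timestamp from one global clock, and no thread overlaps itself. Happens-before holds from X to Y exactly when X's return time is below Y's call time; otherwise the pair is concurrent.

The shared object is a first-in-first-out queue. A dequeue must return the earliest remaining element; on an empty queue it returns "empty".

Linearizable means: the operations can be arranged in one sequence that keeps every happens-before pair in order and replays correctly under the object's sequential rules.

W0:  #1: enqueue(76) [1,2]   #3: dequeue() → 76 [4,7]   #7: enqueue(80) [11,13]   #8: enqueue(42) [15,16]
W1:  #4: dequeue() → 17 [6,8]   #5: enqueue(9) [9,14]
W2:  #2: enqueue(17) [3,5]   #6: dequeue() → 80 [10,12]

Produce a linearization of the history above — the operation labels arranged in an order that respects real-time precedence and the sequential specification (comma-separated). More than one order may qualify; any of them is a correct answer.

#1, #2, #3, #4, #7, #5, #6, #8

after step 1 (#1 enqueue(76)): queue <76>
after step 2 (#2 enqueue(17)): queue <76,17>
after step 3 (#3 dequeue() → 76): queue <17>
after step 4 (#4 dequeue() → 17): queue <>
after step 5 (#7 enqueue(80)): queue <80>
after step 6 (#5 enqueue(9)): queue <80,9>
after step 7 (#6 dequeue() → 80): queue <9>
after step 8 (#8 enqueue(42)): queue <9,42>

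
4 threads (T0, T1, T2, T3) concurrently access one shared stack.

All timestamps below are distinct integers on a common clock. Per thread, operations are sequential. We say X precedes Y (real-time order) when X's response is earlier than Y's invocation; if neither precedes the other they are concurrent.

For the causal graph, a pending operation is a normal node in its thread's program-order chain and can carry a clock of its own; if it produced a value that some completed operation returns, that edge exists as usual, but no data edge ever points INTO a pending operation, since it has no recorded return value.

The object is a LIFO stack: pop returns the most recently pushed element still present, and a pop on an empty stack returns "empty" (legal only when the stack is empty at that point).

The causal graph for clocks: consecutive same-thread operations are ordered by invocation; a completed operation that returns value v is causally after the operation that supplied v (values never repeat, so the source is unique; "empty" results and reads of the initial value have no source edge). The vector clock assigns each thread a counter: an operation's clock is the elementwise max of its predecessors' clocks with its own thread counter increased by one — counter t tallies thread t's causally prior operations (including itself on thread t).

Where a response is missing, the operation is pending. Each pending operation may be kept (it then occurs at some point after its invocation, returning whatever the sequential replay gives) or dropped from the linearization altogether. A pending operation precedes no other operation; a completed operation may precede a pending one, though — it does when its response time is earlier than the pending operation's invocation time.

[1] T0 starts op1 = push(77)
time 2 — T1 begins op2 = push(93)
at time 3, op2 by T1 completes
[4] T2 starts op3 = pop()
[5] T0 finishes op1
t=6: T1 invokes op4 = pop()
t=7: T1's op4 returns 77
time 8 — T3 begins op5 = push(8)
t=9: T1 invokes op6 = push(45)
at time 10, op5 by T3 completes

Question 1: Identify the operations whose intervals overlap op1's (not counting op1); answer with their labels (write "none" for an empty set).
op2, op3

op1 spans [1,5]: anything still running between times 1 and 5 counts as concurrent
op2 [2,3]: concurrent
op3 [4,…): concurrent
op4 [6,7]: after
op5 [8,10]: after
op6 [9,…): after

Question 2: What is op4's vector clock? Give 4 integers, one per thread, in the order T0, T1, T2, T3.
(1, 2, 0, 0)

op5, invoked 8, has no incoming edges; only T3's bump applies → (0, 0, 0, 1)
op3, invoked 4, has no incoming edges; only T2's bump applies → (0, 0, 1, 0)
op2, invoked 2, has no incoming edges; only T1's bump applies → (0, 1, 0, 0)
op1, invoked 1, has no incoming edges; only T0's bump applies → (1, 0, 0, 0)
op4, invoked 6, takes VC(op1)=(1, 0, 0, 0), VC(op2)=(0, 1, 0, 0) under max, adds 1 for T1 → (1, 2, 0, 0)
op6, invoked 9, takes VC(op4)=(1, 2, 0, 0) under max, adds 1 for T1 → (1, 3, 0, 0)
target: VC(op4) = (1, 2, 0, 0)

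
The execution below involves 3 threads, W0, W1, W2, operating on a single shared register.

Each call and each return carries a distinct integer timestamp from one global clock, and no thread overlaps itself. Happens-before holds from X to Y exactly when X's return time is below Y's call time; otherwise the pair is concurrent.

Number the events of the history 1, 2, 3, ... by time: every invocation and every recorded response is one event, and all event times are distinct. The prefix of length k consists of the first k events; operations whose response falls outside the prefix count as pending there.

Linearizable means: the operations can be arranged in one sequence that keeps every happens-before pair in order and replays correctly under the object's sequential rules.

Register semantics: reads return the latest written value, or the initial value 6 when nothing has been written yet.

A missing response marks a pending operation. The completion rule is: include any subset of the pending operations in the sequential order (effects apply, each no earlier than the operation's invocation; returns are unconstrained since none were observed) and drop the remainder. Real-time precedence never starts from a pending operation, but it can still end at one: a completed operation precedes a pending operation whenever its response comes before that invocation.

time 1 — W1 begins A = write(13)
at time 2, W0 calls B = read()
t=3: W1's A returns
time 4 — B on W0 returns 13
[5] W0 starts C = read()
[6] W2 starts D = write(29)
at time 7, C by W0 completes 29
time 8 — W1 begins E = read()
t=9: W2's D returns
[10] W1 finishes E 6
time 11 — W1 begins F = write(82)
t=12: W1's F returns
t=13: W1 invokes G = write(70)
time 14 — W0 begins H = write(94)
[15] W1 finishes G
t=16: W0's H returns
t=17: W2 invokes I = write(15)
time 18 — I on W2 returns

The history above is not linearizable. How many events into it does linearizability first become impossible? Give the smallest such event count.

10

events 1..9 are still linearizable — one witness is A, B, D, C:
step 1: A write(13) — value 13
step 2: B read() → 13 — value 13
step 3: D write(29) — value 29
step 4: C read() → 29 — value 29
at event 10 (E's time-10 response) nothing linearizes any more
for example A, B, C, D, E fails at step 3: C read() → 29 is not legal there
for example A, B, C, E, D fails at step 3: C read() → 29 is not legal there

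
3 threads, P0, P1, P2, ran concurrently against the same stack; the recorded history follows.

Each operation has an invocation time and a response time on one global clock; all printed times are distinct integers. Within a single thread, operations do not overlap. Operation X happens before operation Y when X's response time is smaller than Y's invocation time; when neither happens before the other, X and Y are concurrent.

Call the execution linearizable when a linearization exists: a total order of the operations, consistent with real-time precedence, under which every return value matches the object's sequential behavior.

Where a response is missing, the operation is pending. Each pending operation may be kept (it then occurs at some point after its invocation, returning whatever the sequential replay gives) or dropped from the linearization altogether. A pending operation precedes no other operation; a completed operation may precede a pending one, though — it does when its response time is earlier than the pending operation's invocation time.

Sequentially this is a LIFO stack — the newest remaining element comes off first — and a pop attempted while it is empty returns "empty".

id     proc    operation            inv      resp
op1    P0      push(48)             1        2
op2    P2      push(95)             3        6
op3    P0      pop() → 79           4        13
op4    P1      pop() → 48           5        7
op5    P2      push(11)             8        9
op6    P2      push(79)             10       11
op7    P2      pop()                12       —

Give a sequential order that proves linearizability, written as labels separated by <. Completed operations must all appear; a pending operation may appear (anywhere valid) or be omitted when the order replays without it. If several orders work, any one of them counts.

op1 < op4 < op2 < op5 < op6 < op3

after step 1 (op1 push(48)): stack <48>
after step 2 (op4 pop() → 48): stack <>
after step 3 (op2 push(95)): stack <95>
after step 4 (op5 push(11)): stack <95,11>
after step 5 (op6 push(79)): stack <95,11,79>
after step 6 (op3 pop() → 79): stack <95,11>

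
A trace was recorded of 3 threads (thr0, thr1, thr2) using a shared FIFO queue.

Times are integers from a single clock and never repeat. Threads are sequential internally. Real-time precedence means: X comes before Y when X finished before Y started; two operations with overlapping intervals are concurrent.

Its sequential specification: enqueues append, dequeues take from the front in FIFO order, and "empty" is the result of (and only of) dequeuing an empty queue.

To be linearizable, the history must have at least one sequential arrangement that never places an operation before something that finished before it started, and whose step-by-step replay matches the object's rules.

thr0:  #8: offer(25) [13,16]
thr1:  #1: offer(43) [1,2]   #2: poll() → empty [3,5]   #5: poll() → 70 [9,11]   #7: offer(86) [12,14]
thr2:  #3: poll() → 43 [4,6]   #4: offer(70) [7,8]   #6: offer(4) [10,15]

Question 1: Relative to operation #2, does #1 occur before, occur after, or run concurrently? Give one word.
#1 spans [1,2], #2 spans [3,5]
resp(#1)=2 < inv(#2)=3

before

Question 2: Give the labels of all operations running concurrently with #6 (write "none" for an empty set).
overlap test against #6 [10,15]: concurrent iff the interval meets 10..15
#1 [1,2]: before
#2 [3,5]: before
#3 [4,6]: before
#4 [7,8]: before
#5 [9,11]: concurrent
#7 [12,14]: concurrent
#8 [13,16]: concurrent

#5, #7, #8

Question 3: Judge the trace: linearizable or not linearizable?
witness order: #1, #3, #2, #4, #5, #6, #7, #8
after step 1 (#1 offer(43)): queue <43>
after step 2 (#3 poll() → 43): queue <>
after step 3 (#2 poll() → empty): queue <>
after step 4 (#4 offer(70)): queue <70>
after step 5 (#5 poll() → 70): queue <>
after step 6 (#6 offer(4)): queue <4>
after step 7 (#7 offer(86)): queue <4,86>
after step 8 (#8 offer(25)): queue <4,86,25>

linearizable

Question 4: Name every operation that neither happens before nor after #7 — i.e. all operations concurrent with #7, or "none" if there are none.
concurrent with #7 ([12,14]): every op whose interval crosses 12..14
#1 [1,2]: before
#2 [3,5]: before
#3 [4,6]: before
#4 [7,8]: before
#5 [9,11]: before
#6 [10,15]: concurrent
#8 [13,16]: concurrent

#6, #8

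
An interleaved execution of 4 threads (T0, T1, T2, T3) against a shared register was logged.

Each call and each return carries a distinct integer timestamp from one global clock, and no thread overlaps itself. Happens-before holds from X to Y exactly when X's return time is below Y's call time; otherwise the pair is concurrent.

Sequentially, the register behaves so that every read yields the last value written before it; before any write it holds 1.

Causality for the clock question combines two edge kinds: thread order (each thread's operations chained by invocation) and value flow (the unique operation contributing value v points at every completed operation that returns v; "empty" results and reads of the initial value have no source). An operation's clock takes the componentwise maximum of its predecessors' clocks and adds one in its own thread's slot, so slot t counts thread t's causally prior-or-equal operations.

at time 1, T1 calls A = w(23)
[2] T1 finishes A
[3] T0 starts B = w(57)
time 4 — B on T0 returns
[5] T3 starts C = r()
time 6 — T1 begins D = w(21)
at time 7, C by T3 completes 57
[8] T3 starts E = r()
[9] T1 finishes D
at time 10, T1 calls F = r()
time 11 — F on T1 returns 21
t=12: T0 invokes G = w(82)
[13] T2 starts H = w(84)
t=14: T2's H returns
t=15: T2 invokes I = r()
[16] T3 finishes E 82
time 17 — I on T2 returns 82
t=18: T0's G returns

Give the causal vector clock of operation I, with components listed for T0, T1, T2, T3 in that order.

(2, 0, 2, 0)

root op H, invoked 13: fresh clock plus T2's own tick → (0, 0, 1, 0)
root op A, invoked 1: fresh clock plus T1's own tick → (0, 1, 0, 0)
root op B, invoked 3: fresh clock plus T0's own tick → (1, 0, 0, 0)
VC(D, invoked at 6): max of VC(A)=(0, 1, 0, 0), then +1 on thread T1 → (0, 2, 0, 0)
VC(C, invoked at 5): max of VC(B)=(1, 0, 0, 0), then +1 on thread T3 → (1, 0, 0, 1)
VC(G, invoked at 12): max of VC(B)=(1, 0, 0, 0), then +1 on thread T0 → (2, 0, 0, 0)
VC(F, invoked at 10): max of VC(D)=(0, 2, 0, 0), then +1 on thread T1 → (0, 3, 0, 0)
VC(E, invoked at 8): max of VC(C)=(1, 0, 0, 1), VC(G)=(2, 0, 0, 0), then +1 on thread T3 → (2, 0, 0, 2)
VC(I, invoked at 15): max of VC(G)=(2, 0, 0, 0), VC(H)=(0, 0, 1, 0), then +1 on thread T2 → (2, 0, 2, 0)
target: VC(I) = (2, 0, 2, 0)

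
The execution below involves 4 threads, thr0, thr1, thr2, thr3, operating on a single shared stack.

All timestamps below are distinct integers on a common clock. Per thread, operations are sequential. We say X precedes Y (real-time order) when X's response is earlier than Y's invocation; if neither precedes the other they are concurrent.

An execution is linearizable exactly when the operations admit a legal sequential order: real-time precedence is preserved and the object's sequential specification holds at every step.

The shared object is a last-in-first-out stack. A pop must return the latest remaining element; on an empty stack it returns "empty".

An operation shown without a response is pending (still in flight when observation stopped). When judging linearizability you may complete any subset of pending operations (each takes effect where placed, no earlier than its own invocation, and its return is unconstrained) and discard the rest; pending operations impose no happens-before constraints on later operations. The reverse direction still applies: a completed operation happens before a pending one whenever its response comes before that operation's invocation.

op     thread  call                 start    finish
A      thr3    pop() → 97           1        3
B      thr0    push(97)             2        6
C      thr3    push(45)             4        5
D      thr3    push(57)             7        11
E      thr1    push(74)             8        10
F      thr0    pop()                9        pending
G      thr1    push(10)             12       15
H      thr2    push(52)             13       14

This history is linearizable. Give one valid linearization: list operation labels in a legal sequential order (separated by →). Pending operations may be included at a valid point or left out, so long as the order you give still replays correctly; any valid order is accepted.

B → A → C → D → E → F → G → H

after step 1 (B push(97)): stack <97>
after step 2 (A pop() → 97): stack <>
after step 3 (C push(45)): stack <45>
after step 4 (D push(57)): stack <45,57>
after step 5 (E push(74)): stack <45,57,74>
after step 6 (F pop() (pending, included)): stack <45,57>
after step 7 (G push(10)): stack <45,57,10>
after step 8 (H push(52)): stack <45,57,10,52>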